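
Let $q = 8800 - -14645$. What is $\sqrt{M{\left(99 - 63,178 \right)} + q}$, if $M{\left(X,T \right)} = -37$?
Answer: $4 \sqrt{1463} \approx 153.0$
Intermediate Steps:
$q = 23445$ ($q = 8800 + 14645 = 23445$)
$\sqrt{M{\left(99 - 63,178 \right)} + q} = \sqrt{-37 + 23445} = \sqrt{23408} = 4 \sqrt{1463}$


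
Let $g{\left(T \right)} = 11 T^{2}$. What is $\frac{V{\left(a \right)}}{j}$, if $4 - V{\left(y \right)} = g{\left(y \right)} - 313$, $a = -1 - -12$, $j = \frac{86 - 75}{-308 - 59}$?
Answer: $\frac{372138}{11} \approx 33831.0$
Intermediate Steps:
$j = - \frac{11}{367}$ ($j = \frac{11}{-367} = 11 \left(- \frac{1}{367}\right) = - \frac{11}{367} \approx -0.029973$)
$a = 11$ ($a = -1 + 12 = 11$)
$V{\left(y \right)} = 317 - 11 y^{2}$ ($V{\left(y \right)} = 4 - \left(11 y^{2} - 313\right) = 4 - \left(-313 + 11 y^{2}\right) = 317 - 11 y^{2}$)
$\frac{V{\left(a \right)}}{j} = \frac{317 - 11 \cdot 11^{2}}{- \frac{11}{367}} = \left(317 - 1331\right) \left(- \frac{367}{11}\right) = \left(-1014\right) \left(- \frac{367}{11}\right) = \frac{372138}{11}$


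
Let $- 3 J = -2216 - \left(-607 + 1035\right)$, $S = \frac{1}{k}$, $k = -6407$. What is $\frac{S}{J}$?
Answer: $- \frac{3}{16940108} \approx -1.7709 \cdot 10^{-7}$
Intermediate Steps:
$S = - \frac{1}{6407}$ ($S = \frac{1}{-6407} = - \frac{1}{6407} \approx -0.00015608$)
$J = \frac{2644}{3}$ ($J = - \frac{-2216 - \left(-607 + 1035\right)}{3} = - \frac{-2216 - 428}{3} = \left(- \frac{1}{3}\right) \left(-2644\right) = \frac{2644}{3} \approx 881.33$)
$\frac{S}{J} = - \frac{1}{6407 \cdot \frac{2644}{3}} = \left(- \frac{1}{6407}\right) \frac{3}{2644} = - \frac{3}{16940108}$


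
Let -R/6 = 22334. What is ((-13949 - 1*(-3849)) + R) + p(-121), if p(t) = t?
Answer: -144225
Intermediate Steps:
R = -134004 (R = -6*22334 = -134004)
((-13949 - 1*(-3849)) + R) + p(-121) = ((-13949 - 1*(-3849)) - 134004) - 121 = ((-13949 + 3849) - 134004) - 121 = (-10100 - 134004) - 121 = -144104 - 121 = -144225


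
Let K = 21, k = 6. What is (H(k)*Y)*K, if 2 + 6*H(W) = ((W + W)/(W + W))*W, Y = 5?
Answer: 70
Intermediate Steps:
H(W) = -⅓ + W/6 (H(W) = -⅓ + (((W + W)/(W + W))*W)/6 = -⅓ + (((2*W)/((2*W)))*W)/6 = -⅓ + (((2*W)*(1/(2*W)))*W)/6 = -⅓ + (1*W)/6 = -⅓ + W/6)
(H(k)*Y)*K = ((-⅓ + (⅙)*6)*5)*21 = ((-⅓ + 1)*5)*21 = ((⅔)*5)*21 = (10/3)*21 = 70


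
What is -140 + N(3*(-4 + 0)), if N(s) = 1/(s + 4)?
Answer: -1121/8 ≈ -140.13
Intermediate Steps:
N(s) = 1/(4 + s)
-140 + N(3*(-4 + 0)) = -140 + 1/(4 + 3*(-4 + 0)) = -140 + 1/(4 + 3*(-4)) = -140 + 1/(4 - 12) = -140 + 1/(-8) = -140 - 1/8 = -1121/8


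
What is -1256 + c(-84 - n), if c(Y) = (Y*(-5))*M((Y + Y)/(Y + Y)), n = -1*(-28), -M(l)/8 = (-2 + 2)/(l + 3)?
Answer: -1256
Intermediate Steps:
M(l) = 0 (M(l) = -8*(-2 + 2)/(l + 3) = -0/(3 + l) = -8*0 = 0)
n = 28
c(Y) = 0 (c(Y) = (Y*(-5))*0 = -5*Y*0 = 0)
-1256 + c(-84 - n) = -1256 + 0 = -1256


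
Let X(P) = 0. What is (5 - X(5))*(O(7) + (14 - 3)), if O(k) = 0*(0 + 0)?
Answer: 55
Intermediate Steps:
O(k) = 0 (O(k) = 0*0 = 0)
(5 - X(5))*(O(7) + (14 - 3)) = (5 - 1*0)*(0 + (14 - 3)) = (5 + 0)*(0 + 11) = 5*11 = 55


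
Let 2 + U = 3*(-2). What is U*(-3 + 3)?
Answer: 0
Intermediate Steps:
U = -8 (U = -2 + 3*(-2) = -2 - 6 = -8)
U*(-3 + 3) = -8*(-3 + 3) = -8*0 = 0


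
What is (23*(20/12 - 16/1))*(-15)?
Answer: 4945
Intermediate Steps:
(23*(20/12 - 16/1))*(-15) = (23*(20*(1/12) - 16*1))*(-15) = (23*(5/3 - 16))*(-15) = (23*(-43/3))*(-15) = -989/3*(-15) = 4945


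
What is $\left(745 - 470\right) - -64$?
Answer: $339$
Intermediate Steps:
$\left(745 - 470\right) - -64 = 275 + \left(65 - 1\right) = 275 + 64 = 339$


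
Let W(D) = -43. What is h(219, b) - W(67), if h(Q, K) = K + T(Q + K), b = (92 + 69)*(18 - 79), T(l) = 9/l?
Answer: -93888365/9602 ≈ -9778.0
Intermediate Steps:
b = -9821 (b = 161*(-61) = -9821)
h(Q, K) = K + 9/(K + Q) (h(Q, K) = K + 9/(Q + K) = K + 9/(K + Q))
h(219, b) - W(67) = (9 - 9821*(-9821 + 219))/(-9821 + 219) - 1*(-43) = (9 - 9821*(-9602))/(-9602) + 43 = -(9 + 94301242)/9602 + 43 = -1/9602*94301251 + 43 = -94301251/9602 + 43 = -93888365/9602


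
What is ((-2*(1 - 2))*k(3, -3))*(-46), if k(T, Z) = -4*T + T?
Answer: 828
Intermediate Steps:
k(T, Z) = -3*T
((-2*(1 - 2))*k(3, -3))*(-46) = ((-2*(1 - 2))*(-3*3))*(-46) = (-2*(-1)*(-9))*(-46) = (2*(-9))*(-46) = -18*(-46) = 828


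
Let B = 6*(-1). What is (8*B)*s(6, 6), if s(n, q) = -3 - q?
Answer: 432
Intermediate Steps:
B = -6
(8*B)*s(6, 6) = (8*(-6))*(-3 - 1*6) = -48*(-3 - 6) = -48*(-9) = 432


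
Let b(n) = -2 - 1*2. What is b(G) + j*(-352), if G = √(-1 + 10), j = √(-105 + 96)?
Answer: -4 - 1056*I ≈ -4.0 - 1056.0*I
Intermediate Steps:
j = 3*I (j = √(-9) = 3*I ≈ 3.0*I)
G = 3 (G = √9 = 3)
b(n) = -4 (b(n) = -2 - 2 = -4)
b(G) + j*(-352) = -4 + (3*I)*(-352) = -4 - 1056*I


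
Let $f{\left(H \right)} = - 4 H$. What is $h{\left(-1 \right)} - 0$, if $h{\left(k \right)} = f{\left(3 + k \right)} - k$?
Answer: $-7$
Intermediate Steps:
$h{\left(k \right)} = -12 - 5 k$ ($h{\left(k \right)} = - 4 \left(3 + k\right) - k = \left(-12 - 4 k\right) - k = -12 - 5 k$)
$h{\left(-1 \right)} - 0 = \left(-12 - -5\right) - 0 = \left(-12 + 5\right) + 0 = -7 + 0 = -7$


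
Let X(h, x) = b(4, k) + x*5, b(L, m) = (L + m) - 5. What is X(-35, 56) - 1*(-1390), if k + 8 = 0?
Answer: 1661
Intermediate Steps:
k = -8 (k = -8 + 0 = -8)
b(L, m) = -5 + L + m
X(h, x) = -9 + 5*x (X(h, x) = (-5 + 4 - 8) + x*5 = -9 + 5*x)
X(-35, 56) - 1*(-1390) = (-9 + 5*56) - 1*(-1390) = (-9 + 280) + 1390 = 271 + 1390 = 1661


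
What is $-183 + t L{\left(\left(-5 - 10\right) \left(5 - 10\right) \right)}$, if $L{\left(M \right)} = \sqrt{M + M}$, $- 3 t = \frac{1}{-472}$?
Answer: $-183 + \frac{5 \sqrt{6}}{1416} \approx -182.99$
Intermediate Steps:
$t = \frac{1}{1416}$ ($t = - \frac{1}{3 \left(-472\right)} = \left(- \frac{1}{3}\right) \left(- \frac{1}{472}\right) = \frac{1}{1416} \approx 0.00070621$)
$L{\left(M \right)} = \sqrt{2} \sqrt{M}$ ($L{\left(M \right)} = \sqrt{2 M} = \sqrt{2} \sqrt{M}$)
$-183 + t L{\left(\left(-5 - 10\right) \left(5 - 10\right) \right)} = -183 + \frac{\sqrt{2} \sqrt{\left(-5 - 10\right) \left(5 - 10\right)}}{1416} = -183 + \frac{\sqrt{2} \sqrt{\left(-15\right) \left(-5\right)}}{1416} = -183 + \frac{\sqrt{2} \sqrt{75}}{1416} = -183 + \frac{\sqrt{2} \cdot 5 \sqrt{3}}{1416} = -183 + \frac{5 \sqrt{6}}{1416}$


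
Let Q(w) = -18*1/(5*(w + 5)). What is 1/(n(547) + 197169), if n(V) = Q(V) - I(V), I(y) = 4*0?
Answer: 460/90697737 ≈ 5.0718e-6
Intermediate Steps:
Q(w) = -18/(25 + 5*w) (Q(w) = -18*1/(5*(5 + w)) = -18/(25 + 5*w))
I(y) = 0
n(V) = -18/(25 + 5*V) (n(V) = -18/(25 + 5*V) - 1*0 = -18/(25 + 5*V) + 0 = -18/(25 + 5*V))
1/(n(547) + 197169) = 1/(-18/(25 + 5*547) + 197169) = 1/(-18/(25 + 2735) + 197169) = 1/(-18/2760 + 197169) = 1/(-18*1/2760 + 197169) = 1/(-3/460 + 197169) = 1/(90697737/460) = 460/90697737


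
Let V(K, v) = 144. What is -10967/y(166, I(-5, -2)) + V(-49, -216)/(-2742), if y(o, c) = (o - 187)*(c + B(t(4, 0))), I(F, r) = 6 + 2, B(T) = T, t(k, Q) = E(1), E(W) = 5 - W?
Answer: 5005871/115164 ≈ 43.467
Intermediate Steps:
t(k, Q) = 4 (t(k, Q) = 5 - 1*1 = 5 - 1 = 4)
I(F, r) = 8
y(o, c) = (-187 + o)*(4 + c) (y(o, c) = (o - 187)*(c + 4) = (-187 + o)*(4 + c))
-10967/y(166, I(-5, -2)) + V(-49, -216)/(-2742) = -10967/(-748 - 187*8 + 4*166 + 8*166) + 144/(-2742) = -10967/(-748 - 1496 + 664 + 1328) + 144*(-1/2742) = -10967/(-252) - 24/457 = -10967*(-1/252) - 24/457 = 10967/252 - 24/457 = 5005871/115164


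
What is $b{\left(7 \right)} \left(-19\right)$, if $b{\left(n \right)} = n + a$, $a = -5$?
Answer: $-38$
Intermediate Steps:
$b{\left(n \right)} = -5 + n$ ($b{\left(n \right)} = n - 5 = -5 + n$)
$b{\left(7 \right)} \left(-19\right) = \left(-5 + 7\right) \left(-19\right) = 2 \left(-19\right) = -38$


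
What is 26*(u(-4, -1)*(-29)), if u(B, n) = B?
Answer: 3016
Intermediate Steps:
26*(u(-4, -1)*(-29)) = 26*(-4*(-29)) = 26*116 = 3016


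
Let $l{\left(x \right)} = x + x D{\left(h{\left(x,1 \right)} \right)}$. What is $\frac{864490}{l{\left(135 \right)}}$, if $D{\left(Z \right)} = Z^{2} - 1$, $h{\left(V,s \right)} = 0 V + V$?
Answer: $\frac{172898}{492075} \approx 0.35137$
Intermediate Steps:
$h{\left(V,s \right)} = V$ ($h{\left(V,s \right)} = 0 + V = V$)
$D{\left(Z \right)} = -1 + Z^{2}$
$l{\left(x \right)} = x + x \left(-1 + x^{2}\right)$
$\frac{864490}{l{\left(135 \right)}} = \frac{864490}{135^{3}} = \frac{864490}{2460375} = 864490 \cdot \frac{1}{2460375} = \frac{172898}{492075}$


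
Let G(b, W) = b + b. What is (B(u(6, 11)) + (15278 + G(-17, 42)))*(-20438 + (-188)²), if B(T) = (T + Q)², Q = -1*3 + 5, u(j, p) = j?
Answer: 228181048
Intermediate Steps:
G(b, W) = 2*b
Q = 2 (Q = -3 + 5 = 2)
B(T) = (2 + T)² (B(T) = (T + 2)² = (2 + T)²)
(B(u(6, 11)) + (15278 + G(-17, 42)))*(-20438 + (-188)²) = ((2 + 6)² + (15278 + 2*(-17)))*(-20438 + (-188)²) = (8² + (15278 - 34))*(-20438 + 35344) = (64 + 15244)*14906 = 15308*14906 = 228181048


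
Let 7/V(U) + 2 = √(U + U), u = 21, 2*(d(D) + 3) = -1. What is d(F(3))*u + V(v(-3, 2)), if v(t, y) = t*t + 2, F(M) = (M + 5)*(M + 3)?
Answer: -1309/18 + 7*√22/18 ≈ -70.898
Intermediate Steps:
F(M) = (3 + M)*(5 + M) (F(M) = (5 + M)*(3 + M) = (3 + M)*(5 + M))
d(D) = -7/2 (d(D) = -3 + (½)*(-1) = -3 - ½ = -7/2)
v(t, y) = 2 + t² (v(t, y) = t² + 2 = 2 + t²)
V(U) = 7/(-2 + √2*√U) (V(U) = 7/(-2 + √(U + U)) = 7/(-2 + √(2*U)) = 7/(-2 + √2*√U))
d(F(3))*u + V(v(-3, 2)) = -7/2*21 + 7/(-2 + √2*√(2 + (-3)²)) = -147/2 + 7/(-2 + √2*√(2 + 9)) = -147/2 + 7/(-2 + √2*√11) = -147/2 + 7/(-2 + √22)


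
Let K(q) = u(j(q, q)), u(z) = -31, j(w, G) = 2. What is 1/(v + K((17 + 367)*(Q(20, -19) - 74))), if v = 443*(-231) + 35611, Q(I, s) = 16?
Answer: -1/66753 ≈ -1.4981e-5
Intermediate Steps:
K(q) = -31
v = -66722 (v = -102333 + 35611 = -66722)
1/(v + K((17 + 367)*(Q(20, -19) - 74))) = 1/(-66722 - 31) = 1/(-66753) = -1/66753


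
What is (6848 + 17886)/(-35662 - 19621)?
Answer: -24734/55283 ≈ -0.44741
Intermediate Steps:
(6848 + 17886)/(-35662 - 19621) = 24734/(-55283) = 24734*(-1/55283) = -24734/55283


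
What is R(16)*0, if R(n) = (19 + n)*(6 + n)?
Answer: 0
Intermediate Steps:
R(n) = (6 + n)*(19 + n)
R(16)*0 = (114 + 16² + 25*16)*0 = (114 + 256 + 400)*0 = 770*0 = 0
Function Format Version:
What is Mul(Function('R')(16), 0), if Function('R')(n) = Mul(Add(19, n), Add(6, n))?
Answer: 0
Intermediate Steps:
Function('R')(n) = Mul(Add(6, n), Add(19, n))
Mul(Function('R')(16), 0) = Mul(Add(114, Pow(16, 2), Mul(25, 16)), 0) = Mul(Add(114, 256, 400), 0) = Mul(770, 0) = 0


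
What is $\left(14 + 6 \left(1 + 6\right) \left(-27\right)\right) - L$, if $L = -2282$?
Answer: $1162$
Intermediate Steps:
$\left(14 + 6 \left(1 + 6\right) \left(-27\right)\right) - L = \left(14 + 6 \left(1 + 6\right) \left(-27\right)\right) - -2282 = \left(14 + 6 \cdot 7 \left(-27\right)\right) + 2282 = \left(14 + 42 \left(-27\right)\right) + 2282 = \left(14 - 1134\right) + 2282 = -1120 + 2282 = 1162$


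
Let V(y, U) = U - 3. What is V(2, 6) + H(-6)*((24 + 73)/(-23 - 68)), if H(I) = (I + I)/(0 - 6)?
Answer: 79/91 ≈ 0.86813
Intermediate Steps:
H(I) = -I/3 (H(I) = (2*I)/(-6) = (2*I)*(-⅙) = -I/3)
V(y, U) = -3 + U
V(2, 6) + H(-6)*((24 + 73)/(-23 - 68)) = (-3 + 6) + (-⅓*(-6))*((24 + 73)/(-23 - 68)) = 3 + 2*(97/(-91)) = 3 + 2*(97*(-1/91)) = 3 + 2*(-97/91) = 3 - 194/91 = 79/91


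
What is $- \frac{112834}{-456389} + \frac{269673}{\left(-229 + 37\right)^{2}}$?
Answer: $\frac{42411767791}{5608108032} \approx 7.5626$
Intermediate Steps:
$- \frac{112834}{-456389} + \frac{269673}{\left(-229 + 37\right)^{2}} = \left(-112834\right) \left(- \frac{1}{456389}\right) + \frac{269673}{\left(-192\right)^{2}} = \frac{112834}{456389} + \frac{269673}{36864} = \frac{112834}{456389} + 269673 \cdot \frac{1}{36864} = \frac{112834}{456389} + \frac{89891}{12288} = \frac{42411767791}{5608108032}$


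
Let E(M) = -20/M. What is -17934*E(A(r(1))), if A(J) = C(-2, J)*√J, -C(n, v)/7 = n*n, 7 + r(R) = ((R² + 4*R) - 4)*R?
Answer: 2135*I*√6 ≈ 5229.7*I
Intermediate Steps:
r(R) = -7 + R*(-4 + R² + 4*R) (r(R) = -7 + ((R² + 4*R) - 4)*R = -7 + (-4 + R² + 4*R)*R = -7 + R*(-4 + R² + 4*R))
C(n, v) = -7*n² (C(n, v) = -7*n*n = -7*n²)
A(J) = -28*√J (A(J) = (-7*(-2)²)*√J = (-7*4)*√J = -28*√J)
-17934*E(A(r(1))) = -(-358680)/((-28*√(-7 + 1³ - 4*1 + 4*1²))) = -(-358680)/((-28*√(-7 + 1 - 4 + 4*1))) = -(-358680)/((-28*√(-7 + 1 - 4 + 4))) = -(-358680)/((-28*I*√6)) = -(-358680)*I*√6/168 = -(-2135)*I*√6 = 2135*I*√6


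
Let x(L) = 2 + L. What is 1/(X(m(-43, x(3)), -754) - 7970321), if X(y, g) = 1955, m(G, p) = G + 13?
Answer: -1/7968366 ≈ -1.2550e-7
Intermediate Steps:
m(G, p) = 13 + G
1/(X(m(-43, x(3)), -754) - 7970321) = 1/(1955 - 7970321) = 1/(-7968366) = -1/7968366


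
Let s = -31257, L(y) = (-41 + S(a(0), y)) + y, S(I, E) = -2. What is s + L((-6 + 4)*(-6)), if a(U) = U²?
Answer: -31288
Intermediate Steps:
L(y) = -43 + y (L(y) = (-41 - 2) + y = -43 + y)
s + L((-6 + 4)*(-6)) = -31257 + (-43 + (-6 + 4)*(-6)) = -31257 + (-43 - 2*(-6)) = -31257 + (-43 + 12) = -31257 - 31 = -31288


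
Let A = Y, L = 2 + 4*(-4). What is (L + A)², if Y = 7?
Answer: 49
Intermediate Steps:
L = -14 (L = 2 - 16 = -14)
A = 7
(L + A)² = (-14 + 7)² = (-7)² = 49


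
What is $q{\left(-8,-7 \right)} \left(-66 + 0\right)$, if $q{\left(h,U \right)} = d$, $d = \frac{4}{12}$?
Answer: $-22$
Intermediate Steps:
$d = \frac{1}{3}$ ($d = 4 \cdot \frac{1}{12} = \frac{1}{3} \approx 0.33333$)
$q{\left(h,U \right)} = \frac{1}{3}$
$q{\left(-8,-7 \right)} \left(-66 + 0\right) = \frac{-66 + 0}{3} = \frac{1}{3} \left(-66\right) = -22$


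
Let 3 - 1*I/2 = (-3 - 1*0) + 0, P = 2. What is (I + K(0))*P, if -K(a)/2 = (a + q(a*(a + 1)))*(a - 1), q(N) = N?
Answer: 24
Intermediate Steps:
I = 12 (I = 6 - 2*((-3 - 1*0) + 0) = 6 - 2*((-3 + 0) + 0) = 6 - 2*(-3 + 0) = 6 - 2*(-3) = 6 + 6 = 12)
K(a) = -2*(-1 + a)*(a + a*(1 + a)) (K(a) = -2*(a + a*(a + 1))*(a - 1) = -2*(a + a*(1 + a))*(-1 + a) = -2*(-1 + a)*(a + a*(1 + a)))
(I + K(0))*P = (12 + 2*0*(2 - 1*0 - 1*0²))*2 = (12 + 2*0*(2 + 0 - 1*0))*2 = (12 + 2*0*(2 + 0 + 0))*2 = (12 + 2*0*2)*2 = (12 + 0)*2 = 12*2 = 24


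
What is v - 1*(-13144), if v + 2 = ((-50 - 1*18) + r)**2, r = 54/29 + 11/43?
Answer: 27185372303/1555009 ≈ 17482.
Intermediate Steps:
r = 2641/1247 (r = 54*(1/29) + 11*(1/43) = 54/29 + 11/43 = 2641/1247 ≈ 2.1179)
v = 6746334007/1555009 (v = -2 + ((-50 - 1*18) + 2641/1247)**2 = -2 + ((-50 - 18) + 2641/1247)**2 = -2 + (-68 + 2641/1247)**2 = -2 + (-82155/1247)**2 = -2 + 6749444025/1555009 = 6746334007/1555009 ≈ 4338.5)
v - 1*(-13144) = 6746334007/1555009 - 1*(-13144) = 6746334007/1555009 + 13144 = 27185372303/1555009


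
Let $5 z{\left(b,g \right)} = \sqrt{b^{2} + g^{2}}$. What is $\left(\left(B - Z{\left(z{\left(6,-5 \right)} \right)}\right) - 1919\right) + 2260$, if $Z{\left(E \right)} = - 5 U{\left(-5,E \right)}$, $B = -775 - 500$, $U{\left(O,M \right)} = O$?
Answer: $-959$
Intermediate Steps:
$z{\left(b,g \right)} = \frac{\sqrt{b^{2} + g^{2}}}{5}$
$B = -1275$
$Z{\left(E \right)} = 25$ ($Z{\left(E \right)} = \left(-5\right) \left(-5\right) = 25$)
$\left(\left(B - Z{\left(z{\left(6,-5 \right)} \right)}\right) - 1919\right) + 2260 = \left(\left(-1275 - 25\right) - 1919\right) + 2260 = \left(-1300 - 1919\right) + 2260 = -3219 + 2260 = -959$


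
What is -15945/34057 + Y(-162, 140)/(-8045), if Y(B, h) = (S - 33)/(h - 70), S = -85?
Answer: -4487704012/9589599775 ≈ -0.46798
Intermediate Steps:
Y(B, h) = -118/(-70 + h) (Y(B, h) = (-85 - 33)/(h - 70) = -118/(-70 + h))
-15945/34057 + Y(-162, 140)/(-8045) = -15945/34057 - 118/(-70 + 140)/(-8045) = -15945*1/34057 - 118/70*(-1/8045) = -15945/34057 - 118*1/70*(-1/8045) = -15945/34057 - 59/35*(-1/8045) = -15945/34057 + 59/281575 = -4487704012/9589599775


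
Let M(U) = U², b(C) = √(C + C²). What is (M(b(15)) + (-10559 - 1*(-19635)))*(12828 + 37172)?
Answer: 465800000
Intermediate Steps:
(M(b(15)) + (-10559 - 1*(-19635)))*(12828 + 37172) = ((√(15*(1 + 15)))² + (-10559 - 1*(-19635)))*(12828 + 37172) = ((√(15*16))² + (-10559 + 19635))*50000 = ((√240)² + 9076)*50000 = ((4*√15)² + 9076)*50000 = (240 + 9076)*50000 = 9316*50000 = 465800000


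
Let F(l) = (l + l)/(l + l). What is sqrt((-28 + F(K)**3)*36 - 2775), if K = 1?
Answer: I*sqrt(3747) ≈ 61.213*I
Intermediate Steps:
F(l) = 1 (F(l) = (2*l)/((2*l)) = (2*l)*(1/(2*l)) = 1)
sqrt((-28 + F(K)**3)*36 - 2775) = sqrt((-28 + 1**3)*36 - 2775) = sqrt((-28 + 1)*36 - 2775) = sqrt(-27*36 - 2775) = sqrt(-972 - 2775) = sqrt(-3747) = I*sqrt(3747)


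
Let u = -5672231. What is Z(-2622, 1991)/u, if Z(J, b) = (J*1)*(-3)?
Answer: -7866/5672231 ≈ -0.0013868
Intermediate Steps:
Z(J, b) = -3*J (Z(J, b) = J*(-3) = -3*J)
Z(-2622, 1991)/u = -3*(-2622)/(-5672231) = 7866*(-1/5672231) = -7866/5672231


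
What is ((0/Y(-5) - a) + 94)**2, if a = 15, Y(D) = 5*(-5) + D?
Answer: 6241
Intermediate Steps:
Y(D) = -25 + D
((0/Y(-5) - a) + 94)**2 = ((0/(-25 - 5) - 1*15) + 94)**2 = ((0/(-30) - 15) + 94)**2 = ((0*(-1/30) - 15) + 94)**2 = ((0 - 15) + 94)**2 = (-15 + 94)**2 = 79**2 = 6241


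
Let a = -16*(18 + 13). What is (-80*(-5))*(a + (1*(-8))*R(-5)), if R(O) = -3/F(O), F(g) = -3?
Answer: -201600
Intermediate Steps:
a = -496 (a = -16*31 = -496)
R(O) = 1 (R(O) = -3/(-3) = -3*(-⅓) = 1)
(-80*(-5))*(a + (1*(-8))*R(-5)) = (-80*(-5))*(-496 + (1*(-8))*1) = 400*(-496 - 8*1) = 400*(-496 - 8) = 400*(-504) = -201600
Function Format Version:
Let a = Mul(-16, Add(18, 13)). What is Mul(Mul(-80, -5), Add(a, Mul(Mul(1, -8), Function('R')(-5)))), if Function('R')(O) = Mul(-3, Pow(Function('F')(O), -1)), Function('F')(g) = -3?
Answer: -201600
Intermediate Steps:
a = -496 (a = Mul(-16, 31) = -496)
Function('R')(O) = 1 (Function('R')(O) = Mul(-3, Pow(-3, -1)) = Mul(-3, Rational(-1, 3)) = 1)
Mul(Mul(-80, -5), Add(a, Mul(Mul(1, -8), Function('R')(-5)))) = Mul(Mul(-80, -5), Add(-496, Mul(Mul(1, -8), 1))) = Mul(400, Add(-496, Mul(-8, 1))) = Mul(400, Add(-496, -8)) = Mul(400, -504) = -201600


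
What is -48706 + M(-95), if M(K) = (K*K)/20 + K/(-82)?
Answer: -7913589/164 ≈ -48254.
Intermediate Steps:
M(K) = -K/82 + K²/20 (M(K) = K²*(1/20) + K*(-1/82) = K²/20 - K/82 = -K/82 + K²/20)
-48706 + M(-95) = -48706 + (1/820)*(-95)*(-10 + 41*(-95)) = -48706 + (1/820)*(-95)*(-10 - 3895) = -48706 + (1/820)*(-95)*(-3905) = -48706 + 74195/164 = -7913589/164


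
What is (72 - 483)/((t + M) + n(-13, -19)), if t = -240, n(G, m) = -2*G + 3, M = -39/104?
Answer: 3288/1691 ≈ 1.9444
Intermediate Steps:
M = -3/8 (M = -39*1/104 = -3/8 ≈ -0.37500)
n(G, m) = 3 - 2*G
(72 - 483)/((t + M) + n(-13, -19)) = (72 - 483)/((-240 - 3/8) + (3 - 2*(-13))) = -411/(-1923/8 + (3 + 26)) = -411/(-1923/8 + 29) = -411/(-1691/8) = -411*(-8/1691) = 3288/1691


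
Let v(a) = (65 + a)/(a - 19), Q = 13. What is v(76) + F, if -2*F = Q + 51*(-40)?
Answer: 38607/38 ≈ 1016.0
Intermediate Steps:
v(a) = (65 + a)/(-19 + a)
F = 2027/2 (F = -(13 + 51*(-40))/2 = -(13 - 2040)/2 = -½*(-2027) = 2027/2 ≈ 1013.5)
v(76) + F = (65 + 76)/(-19 + 76) + 2027/2 = 141/57 + 2027/2 = (1/57)*141 + 2027/2 = 47/19 + 2027/2 = 38607/38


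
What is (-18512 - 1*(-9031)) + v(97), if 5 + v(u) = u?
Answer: -9389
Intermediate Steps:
v(u) = -5 + u
(-18512 - 1*(-9031)) + v(97) = (-18512 - 1*(-9031)) + (-5 + 97) = (-18512 + 9031) + 92 = -9481 + 92 = -9389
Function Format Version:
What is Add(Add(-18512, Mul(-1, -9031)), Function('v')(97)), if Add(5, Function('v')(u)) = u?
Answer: -9389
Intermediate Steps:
Function('v')(u) = Add(-5, u)
Add(Add(-18512, Mul(-1, -9031)), Function('v')(97)) = Add(Add(-18512, Mul(-1, -9031)), Add(-5, 97)) = Add(Add(-18512, 9031), 92) = Add(-9481, 92) = -9389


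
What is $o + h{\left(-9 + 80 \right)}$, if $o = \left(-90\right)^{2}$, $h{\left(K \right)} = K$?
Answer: $8171$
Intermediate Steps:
$o = 8100$
$o + h{\left(-9 + 80 \right)} = 8100 + \left(-9 + 80\right) = 8100 + 71 = 8171$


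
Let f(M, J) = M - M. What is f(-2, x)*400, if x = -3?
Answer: 0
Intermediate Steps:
f(M, J) = 0
f(-2, x)*400 = 0*400 = 0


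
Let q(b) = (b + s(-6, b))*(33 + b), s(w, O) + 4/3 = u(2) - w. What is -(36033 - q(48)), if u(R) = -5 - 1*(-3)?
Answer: -31929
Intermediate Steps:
u(R) = -2 (u(R) = -5 + 3 = -2)
s(w, O) = -10/3 - w (s(w, O) = -4/3 + (-2 - w) = -10/3 - w)
q(b) = (33 + b)*(8/3 + b) (q(b) = (b + (-10/3 - 1*(-6)))*(33 + b) = (b + (-10/3 + 6))*(33 + b) = (b + 8/3)*(33 + b) = (8/3 + b)*(33 + b) = (33 + b)*(8/3 + b))
-(36033 - q(48)) = -(36033 - (88 + 48² + (107/3)*48)) = -(36033 - (88 + 2304 + 1712)) = -(36033 - 1*4104) = -(36033 - 4104) = -1*31929 = -31929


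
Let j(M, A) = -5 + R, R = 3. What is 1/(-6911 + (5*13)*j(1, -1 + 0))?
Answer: -1/7041 ≈ -0.00014203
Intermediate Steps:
j(M, A) = -2 (j(M, A) = -5 + 3 = -2)
1/(-6911 + (5*13)*j(1, -1 + 0)) = 1/(-6911 + (5*13)*(-2)) = 1/(-6911 + 65*(-2)) = 1/(-6911 - 130) = 1/(-7041) = -1/7041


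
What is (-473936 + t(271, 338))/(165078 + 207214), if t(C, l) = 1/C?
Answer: -128436655/100891132 ≈ -1.2730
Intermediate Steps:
(-473936 + t(271, 338))/(165078 + 207214) = (-473936 + 1/271)/(165078 + 207214) = (-473936 + 1/271)/372292 = -128436655/271*1/372292 = -128436655/100891132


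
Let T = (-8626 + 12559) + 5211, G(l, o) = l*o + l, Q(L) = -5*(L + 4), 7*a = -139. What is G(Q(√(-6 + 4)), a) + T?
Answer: 66648/7 + 660*I*√2/7 ≈ 9521.1 + 133.34*I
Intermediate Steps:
a = -139/7 (a = (⅐)*(-139) = -139/7 ≈ -19.857)
Q(L) = -20 - 5*L (Q(L) = -5*(4 + L) = -20 - 5*L)
G(l, o) = l + l*o
T = 9144 (T = 3933 + 5211 = 9144)
G(Q(√(-6 + 4)), a) + T = (-20 - 5*√(-6 + 4))*(1 - 139/7) + 9144 = (-20 - 5*I*√2)*(-132/7) + 9144 = (2640/7 + 660*I*√2/7) + 9144 = 66648/7 + 660*I*√2/7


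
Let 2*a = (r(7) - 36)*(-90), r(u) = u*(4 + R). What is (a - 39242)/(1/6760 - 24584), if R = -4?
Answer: 254324720/166187839 ≈ 1.5303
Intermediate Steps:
r(u) = 0 (r(u) = u*(4 - 4) = u*0 = 0)
a = 1620 (a = ((0 - 36)*(-90))/2 = (-36*(-90))/2 = (1/2)*3240 = 1620)
(a - 39242)/(1/6760 - 24584) = (1620 - 39242)/(1/6760 - 24584) = -37622/(1/6760 - 24584) = -37622/(-166187839/6760) = -37622*(-6760/166187839) = 254324720/166187839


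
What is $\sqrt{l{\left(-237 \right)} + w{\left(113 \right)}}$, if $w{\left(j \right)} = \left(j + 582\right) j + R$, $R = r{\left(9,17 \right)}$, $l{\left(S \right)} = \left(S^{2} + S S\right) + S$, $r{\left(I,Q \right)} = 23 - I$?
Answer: $5 \sqrt{7626} \approx 436.63$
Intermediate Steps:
$l{\left(S \right)} = S + 2 S^{2}$ ($l{\left(S \right)} = \left(S^{2} + S^{2}\right) + S = 2 S^{2} + S = S + 2 S^{2}$)
$R = 14$ ($R = 23 - 9 = 14$)
$w{\left(j \right)} = 14 + j \left(582 + j\right)$ ($w{\left(j \right)} = \left(j + 582\right) j + 14 = \left(582 + j\right) j + 14 = j \left(582 + j\right) + 14 = 14 + j \left(582 + j\right)$)
$\sqrt{l{\left(-237 \right)} + w{\left(113 \right)}} = \sqrt{- 237 \left(1 + 2 \left(-237\right)\right) + \left(14 + 113^{2} + 582 \cdot 113\right)} = \sqrt{- 237 \left(1 - 474\right) + \left(14 + 12769 + 65766\right)} = \sqrt{\left(-237\right) \left(-473\right) + 78549} = \sqrt{112101 + 78549} = \sqrt{190650} = 5 \sqrt{7626}$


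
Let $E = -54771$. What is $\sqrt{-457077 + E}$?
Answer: $6 i \sqrt{14218} \approx 715.44 i$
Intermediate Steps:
$\sqrt{-457077 + E} = \sqrt{-457077 - 54771} = \sqrt{-511848} = 6 i \sqrt{14218}$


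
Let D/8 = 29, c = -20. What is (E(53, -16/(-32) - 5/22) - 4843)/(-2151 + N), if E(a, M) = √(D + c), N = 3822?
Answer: -4843/1671 + 2*√53/1671 ≈ -2.8895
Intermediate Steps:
D = 232 (D = 8*29 = 232)
E(a, M) = 2*√53 (E(a, M) = √(232 - 20) = √212 = 2*√53)
(E(53, -16/(-32) - 5/22) - 4843)/(-2151 + N) = (2*√53 - 4843)/(-2151 + 3822) = (-4843 + 2*√53)/1671 = (-4843 + 2*√53)*(1/1671) = -4843/1671 + 2*√53/1671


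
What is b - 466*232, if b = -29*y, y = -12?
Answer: -107764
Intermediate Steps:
b = 348 (b = -29*(-12) = 348)
b - 466*232 = 348 - 466*232 = 348 - 108112 = -107764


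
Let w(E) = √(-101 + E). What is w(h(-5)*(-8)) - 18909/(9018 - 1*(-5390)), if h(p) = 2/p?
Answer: -18909/14408 + I*√2445/5 ≈ -1.3124 + 9.8894*I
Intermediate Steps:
w(h(-5)*(-8)) - 18909/(9018 - 1*(-5390)) = √(-101 + (2/(-5))*(-8)) - 18909/(9018 - 1*(-5390)) = √(-101 + (2*(-⅕))*(-8)) - 18909/(9018 + 5390) = √(-101 - ⅖*(-8)) - 18909/14408 = √(-101 + 16/5) - 18909/14408 = √(-489/5) - 1*18909/14408 = I*√2445/5 - 18909/14408 = -18909/14408 + I*√2445/5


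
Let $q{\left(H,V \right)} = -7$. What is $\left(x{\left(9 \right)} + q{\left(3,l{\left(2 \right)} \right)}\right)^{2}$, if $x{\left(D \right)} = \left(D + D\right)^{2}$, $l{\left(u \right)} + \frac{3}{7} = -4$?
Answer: $100489$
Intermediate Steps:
$l{\left(u \right)} = - \frac{31}{7}$ ($l{\left(u \right)} = - \frac{3}{7} - 4 = - \frac{31}{7}$)
$x{\left(D \right)} = 4 D^{2}$ ($x{\left(D \right)} = \left(2 D\right)^{2} = 4 D^{2}$)
$\left(x{\left(9 \right)} + q{\left(3,l{\left(2 \right)} \right)}\right)^{2} = \left(4 \cdot 9^{2} - 7\right)^{2} = \left(4 \cdot 81 - 7\right)^{2} = \left(324 - 7\right)^{2} = 317^{2} = 100489$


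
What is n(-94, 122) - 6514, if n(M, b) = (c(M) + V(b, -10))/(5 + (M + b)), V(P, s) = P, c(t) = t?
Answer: -214934/33 ≈ -6513.1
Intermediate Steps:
n(M, b) = (M + b)/(5 + M + b) (n(M, b) = (M + b)/(5 + (M + b)) = (M + b)/(5 + M + b))
n(-94, 122) - 6514 = (-94 + 122)/(5 - 94 + 122) - 6514 = 28/33 - 6514 = -214934/33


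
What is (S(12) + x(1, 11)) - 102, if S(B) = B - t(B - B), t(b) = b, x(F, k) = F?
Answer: -89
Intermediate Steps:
S(B) = B (S(B) = B - (B - B) = B - 1*0 = B + 0 = B)
(S(12) + x(1, 11)) - 102 = (12 + 1) - 102 = 13 - 102 = -89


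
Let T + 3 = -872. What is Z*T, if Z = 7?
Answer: -6125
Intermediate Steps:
T = -875 (T = -3 - 872 = -875)
Z*T = 7*(-875) = -6125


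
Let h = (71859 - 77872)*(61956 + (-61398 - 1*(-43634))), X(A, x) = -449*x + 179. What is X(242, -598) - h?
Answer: 265995177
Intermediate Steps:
X(A, x) = 179 - 449*x
h = -265726496 (h = -6013*(61956 + (-61398 + 43634)) = -6013*(61956 - 17764) = -6013*44192 = -265726496)
X(242, -598) - h = (179 - 449*(-598)) - 1*(-265726496) = (179 + 268502) + 265726496 = 268681 + 265726496 = 265995177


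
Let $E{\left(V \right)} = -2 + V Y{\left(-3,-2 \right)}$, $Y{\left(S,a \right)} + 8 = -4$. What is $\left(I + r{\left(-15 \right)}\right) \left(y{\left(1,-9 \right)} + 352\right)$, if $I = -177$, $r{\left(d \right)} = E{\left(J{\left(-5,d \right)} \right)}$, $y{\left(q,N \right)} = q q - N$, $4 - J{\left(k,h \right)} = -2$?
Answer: $-90862$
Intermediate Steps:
$J{\left(k,h \right)} = 6$ ($J{\left(k,h \right)} = 4 - -2 = 4 + 2 = 6$)
$Y{\left(S,a \right)} = -12$ ($Y{\left(S,a \right)} = -8 - 4 = -12$)
$E{\left(V \right)} = -2 - 12 V$ ($E{\left(V \right)} = -2 + V \left(-12\right) = -2 - 12 V$)
$y{\left(q,N \right)} = q^{2} - N$
$r{\left(d \right)} = -74$ ($r{\left(d \right)} = -2 - 72 = -74$)
$\left(I + r{\left(-15 \right)}\right) \left(y{\left(1,-9 \right)} + 352\right) = \left(-177 - 74\right) \left(\left(1^{2} - -9\right) + 352\right) = - 251 \left(\left(1 + 9\right) + 352\right) = - 251 \left(10 + 352\right) = \left(-251\right) 362 = -90862$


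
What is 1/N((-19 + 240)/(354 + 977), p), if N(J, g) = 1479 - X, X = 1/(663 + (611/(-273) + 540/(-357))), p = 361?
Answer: 235352/348085251 ≈ 0.00067613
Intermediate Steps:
X = 357/235352 (X = 1/(663 + (611*(-1/273) + 540*(-1/357))) = 1/(663 + (-47/21 - 180/119)) = 1/(663 - 1339/357) = 1/(235352/357) = 357/235352 ≈ 0.0015169)
N(J, g) = 348085251/235352 (N(J, g) = 1479 - 1*357/235352 = 1479 - 357/235352 = 348085251/235352)
1/N((-19 + 240)/(354 + 977), p) = 1/(348085251/235352) = 235352/348085251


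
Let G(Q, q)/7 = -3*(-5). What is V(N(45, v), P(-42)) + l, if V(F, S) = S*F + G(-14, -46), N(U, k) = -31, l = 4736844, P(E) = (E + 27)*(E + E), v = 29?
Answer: 4697889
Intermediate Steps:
P(E) = 2*E*(27 + E) (P(E) = (27 + E)*(2*E) = 2*E*(27 + E))
G(Q, q) = 105 (G(Q, q) = 7*(-3*(-5)) = 7*15 = 105)
V(F, S) = 105 + F*S (V(F, S) = S*F + 105 = F*S + 105 = 105 + F*S)
V(N(45, v), P(-42)) + l = (105 - 62*(-42)*(27 - 42)) + 4736844 = (105 - 62*(-42)*(-15)) + 4736844 = (105 - 31*1260) + 4736844 = (105 - 39060) + 4736844 = -38955 + 4736844 = 4697889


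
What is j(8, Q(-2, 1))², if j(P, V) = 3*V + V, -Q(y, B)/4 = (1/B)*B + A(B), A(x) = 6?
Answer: 12544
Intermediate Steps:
Q(y, B) = -28 (Q(y, B) = -4*((1/B)*B + 6) = -4*(B/B + 6) = -4*(1 + 6) = -4*7 = -28)
j(P, V) = 4*V
j(8, Q(-2, 1))² = (4*(-28))² = (-112)² = 12544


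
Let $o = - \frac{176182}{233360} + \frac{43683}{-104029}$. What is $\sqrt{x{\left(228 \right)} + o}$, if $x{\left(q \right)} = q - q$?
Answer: $\frac{i \sqrt{43275225835686978470}}{6069051860} \approx 1.0839 i$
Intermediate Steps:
$o = - \frac{14260951079}{12138103720}$ ($o = \left(-176182\right) \frac{1}{233360} + 43683 \left(- \frac{1}{104029}\right) = - \frac{88091}{116680} - \frac{43683}{104029} = - \frac{14260951079}{12138103720} \approx -1.1749$)
$x{\left(q \right)} = 0$
$\sqrt{x{\left(228 \right)} + o} = \sqrt{0 - \frac{14260951079}{12138103720}} = \sqrt{- \frac{14260951079}{12138103720}} = \frac{i \sqrt{43275225835686978470}}{6069051860}$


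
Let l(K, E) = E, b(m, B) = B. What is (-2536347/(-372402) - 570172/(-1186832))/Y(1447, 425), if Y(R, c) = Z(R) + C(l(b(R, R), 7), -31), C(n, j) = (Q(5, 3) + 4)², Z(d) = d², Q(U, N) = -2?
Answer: 134272957327/38559190012977468 ≈ 3.4823e-6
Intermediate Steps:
C(n, j) = 4 (C(n, j) = (-2 + 4)² = 2² = 4)
Y(R, c) = 4 + R² (Y(R, c) = R² + 4 = 4 + R²)
(-2536347/(-372402) - 570172/(-1186832))/Y(1447, 425) = (-2536347/(-372402) - 570172/(-1186832))/(4 + 1447²) = (-2536347*(-1/372402) - 570172*(-1/1186832))/(4 + 2093809) = (845449/124134 + 142543/296708)/2093813 = (134272957327/18415775436)*(1/2093813) = 134272957327/38559190012977468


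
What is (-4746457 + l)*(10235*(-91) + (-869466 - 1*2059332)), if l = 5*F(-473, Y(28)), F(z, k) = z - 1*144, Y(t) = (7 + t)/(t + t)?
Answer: 18334101286186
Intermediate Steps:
Y(t) = (7 + t)/(2*t) (Y(t) = (7 + t)/((2*t)) = (7 + t)*(1/(2*t)) = (7 + t)/(2*t))
F(z, k) = -144 + z (F(z, k) = z - 144 = -144 + z)
l = -3085 (l = 5*(-144 - 473) = 5*(-617) = -3085)
(-4746457 + l)*(10235*(-91) + (-869466 - 1*2059332)) = (-4746457 - 3085)*(10235*(-91) + (-869466 - 1*2059332)) = -4749542*(-931385 + (-869466 - 2059332)) = -4749542*(-931385 - 2928798) = -4749542*(-3860183) = 18334101286186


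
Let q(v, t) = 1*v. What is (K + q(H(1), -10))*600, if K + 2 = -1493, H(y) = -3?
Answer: -898800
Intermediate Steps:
K = -1495 (K = -2 - 1493 = -1495)
q(v, t) = v
(K + q(H(1), -10))*600 = (-1495 - 3)*600 = -1498*600 = -898800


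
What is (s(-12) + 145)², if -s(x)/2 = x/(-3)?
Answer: 18769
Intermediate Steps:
s(x) = 2*x/3 (s(x) = -2*x/(-3) = -2*x*(-1)/3 = -(-2)*x/3 = 2*x/3)
(s(-12) + 145)² = ((⅔)*(-12) + 145)² = (-8 + 145)² = 137² = 18769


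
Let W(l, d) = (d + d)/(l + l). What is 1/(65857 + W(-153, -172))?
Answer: 153/10076293 ≈ 1.5184e-5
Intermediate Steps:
W(l, d) = d/l (W(l, d) = (2*d)/((2*l)) = (2*d)*(1/(2*l)) = d/l)
1/(65857 + W(-153, -172)) = 1/(65857 - 172/(-153)) = 1/(65857 - 172*(-1/153)) = 1/(65857 + 172/153) = 1/(10076293/153) = 153/10076293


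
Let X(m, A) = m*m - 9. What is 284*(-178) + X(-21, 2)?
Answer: -50120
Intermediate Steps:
X(m, A) = -9 + m**2 (X(m, A) = m**2 - 9 = -9 + m**2)
284*(-178) + X(-21, 2) = 284*(-178) + (-9 + (-21)**2) = -50552 + (-9 + 441) = -50552 + 432 = -50120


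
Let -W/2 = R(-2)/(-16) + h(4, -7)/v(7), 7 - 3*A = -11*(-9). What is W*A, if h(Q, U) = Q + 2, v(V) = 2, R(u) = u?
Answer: 575/3 ≈ 191.67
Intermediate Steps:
h(Q, U) = 2 + Q
A = -92/3 (A = 7/3 - (-11)*(-9)/3 = 7/3 - ⅓*99 = 7/3 - 33 = -92/3 ≈ -30.667)
W = -25/4 (W = -2*(-2/(-16) + (2 + 4)/2) = -2*(-2*(-1/16) + 6*(½)) = -2*(⅛ + 3) = -2*25/8 = -25/4 ≈ -6.2500)
W*A = -25/4*(-92/3) = 575/3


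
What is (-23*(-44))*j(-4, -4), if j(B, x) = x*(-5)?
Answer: 20240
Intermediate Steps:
j(B, x) = -5*x
(-23*(-44))*j(-4, -4) = (-23*(-44))*(-5*(-4)) = 1012*20 = 20240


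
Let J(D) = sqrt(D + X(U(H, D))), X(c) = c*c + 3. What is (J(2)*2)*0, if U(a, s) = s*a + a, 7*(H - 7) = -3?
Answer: 0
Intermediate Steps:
H = 46/7 (H = 7 + (1/7)*(-3) = 7 - 3/7 = 46/7 ≈ 6.5714)
U(a, s) = a + a*s (U(a, s) = a*s + a = a + a*s)
X(c) = 3 + c**2 (X(c) = c**2 + 3 = 3 + c**2)
J(D) = sqrt(3 + D + (46/7 + 46*D/7)**2) (J(D) = sqrt(D + (3 + (46*(1 + D)/7)**2)) = sqrt(D + (3 + (46/7 + 46*D/7)**2)) = sqrt(3 + D + (46/7 + 46*D/7)**2))
(J(2)*2)*0 = ((sqrt(2263 + 2116*2**2 + 4281*2)/7)*2)*0 = ((sqrt(2263 + 2116*4 + 8562)/7)*2)*0 = ((sqrt(2263 + 8464 + 8562)/7)*2)*0 = ((sqrt(19289)/7)*2)*0 = (2*sqrt(19289)/7)*0 = 0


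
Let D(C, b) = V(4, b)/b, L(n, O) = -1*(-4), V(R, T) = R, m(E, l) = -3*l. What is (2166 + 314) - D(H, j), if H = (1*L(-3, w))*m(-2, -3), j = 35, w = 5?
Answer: 86796/35 ≈ 2479.9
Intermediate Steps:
L(n, O) = 4
H = 36 (H = (1*4)*(-3*(-3)) = 4*9 = 36)
D(C, b) = 4/b
(2166 + 314) - D(H, j) = (2166 + 314) - 4/35 = 2480 - 4/35 = 86796/35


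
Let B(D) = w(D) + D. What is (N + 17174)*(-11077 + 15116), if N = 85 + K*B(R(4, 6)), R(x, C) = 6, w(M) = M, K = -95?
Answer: 65104641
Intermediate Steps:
B(D) = 2*D (B(D) = D + D = 2*D)
N = -1055 (N = 85 - 190*6 = 85 - 95*12 = 85 - 1140 = -1055)
(N + 17174)*(-11077 + 15116) = (-1055 + 17174)*(-11077 + 15116) = 16119*4039 = 65104641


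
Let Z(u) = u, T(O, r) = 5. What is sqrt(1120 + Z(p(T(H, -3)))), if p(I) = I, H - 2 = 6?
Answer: 15*sqrt(5) ≈ 33.541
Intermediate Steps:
H = 8 (H = 2 + 6 = 8)
sqrt(1120 + Z(p(T(H, -3)))) = sqrt(1120 + 5) = sqrt(1125) = 15*sqrt(5)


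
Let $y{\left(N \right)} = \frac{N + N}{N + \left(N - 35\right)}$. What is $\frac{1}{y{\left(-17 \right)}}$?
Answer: $\frac{69}{34} \approx 2.0294$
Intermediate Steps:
$y{\left(N \right)} = \frac{2 N}{-35 + 2 N}$ ($y{\left(N \right)} = \frac{2 N}{N + \left(-35 + N\right)} = \frac{2 N}{-35 + 2 N}$)
$\frac{1}{y{\left(-17 \right)}} = \frac{1}{2 \left(-17\right) \frac{1}{-35 + 2 \left(-17\right)}} = \frac{1}{2 \left(-17\right) \frac{1}{-35 - 34}} = \frac{1}{2 \left(-17\right) \frac{1}{-69}} = \frac{1}{2 \left(-17\right) \left(- \frac{1}{69}\right)} = \frac{1}{\frac{34}{69}} = \frac{69}{34}$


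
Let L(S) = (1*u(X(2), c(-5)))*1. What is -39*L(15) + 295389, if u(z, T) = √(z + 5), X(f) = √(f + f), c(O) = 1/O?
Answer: 295389 - 39*√7 ≈ 2.9529e+5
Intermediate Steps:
X(f) = √2*√f (X(f) = √(2*f) = √2*√f)
u(z, T) = √(5 + z)
L(S) = √7 (L(S) = (1*√(5 + √2*√2))*1 = (1*√(5 + 2))*1 = (1*√7)*1 = √7*1 = √7)
-39*L(15) + 295389 = -39*√7 + 295389 = 295389 - 39*√7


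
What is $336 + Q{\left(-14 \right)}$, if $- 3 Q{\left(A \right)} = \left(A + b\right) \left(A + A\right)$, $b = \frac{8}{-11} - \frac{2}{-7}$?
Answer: $\frac{6640}{33} \approx 201.21$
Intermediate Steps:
$b = - \frac{34}{77}$ ($b = 8 \left(- \frac{1}{11}\right) - - \frac{2}{7} = - \frac{8}{11} + \frac{2}{7} = - \frac{34}{77} \approx -0.44156$)
$Q{\left(A \right)} = - \frac{2 A \left(- \frac{34}{77} + A\right)}{3}$ ($Q{\left(A \right)} = - \frac{\left(A - \frac{34}{77}\right) \left(A + A\right)}{3} = - \frac{\left(- \frac{34}{77} + A\right) 2 A}{3} = - \frac{2 A \left(- \frac{34}{77} + A\right)}{3}$)
$336 + Q{\left(-14 \right)} = 336 + \frac{2}{231} \left(-14\right) \left(34 - -1078\right) = 336 + \frac{2}{231} \left(-14\right) \left(34 + 1078\right) = 336 + \frac{2}{231} \left(-14\right) 1112 = 336 - \frac{4448}{33} = \frac{6640}{33}$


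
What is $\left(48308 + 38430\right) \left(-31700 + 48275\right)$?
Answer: $1437682350$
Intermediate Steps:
$\left(48308 + 38430\right) \left(-31700 + 48275\right) = 86738 \cdot 16575 = 1437682350$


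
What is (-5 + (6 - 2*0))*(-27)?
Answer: -27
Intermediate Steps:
(-5 + (6 - 2*0))*(-27) = (-5 + (6 + 0))*(-27) = (-5 + 6)*(-27) = 1*(-27) = -27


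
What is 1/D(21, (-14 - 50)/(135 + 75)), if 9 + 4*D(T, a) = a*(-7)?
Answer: -60/103 ≈ -0.58252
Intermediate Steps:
D(T, a) = -9/4 - 7*a/4 (D(T, a) = -9/4 + (a*(-7))/4 = -9/4 + (-7*a)/4 = -9/4 - 7*a/4)
1/D(21, (-14 - 50)/(135 + 75)) = 1/(-9/4 - 7*(-14 - 50)/(4*(135 + 75))) = 1/(-9/4 - (-112)/210) = 1/(-9/4 - 7/4*(-32/105)) = 1/(-9/4 + 8/15) = 1/(-103/60) = -60/103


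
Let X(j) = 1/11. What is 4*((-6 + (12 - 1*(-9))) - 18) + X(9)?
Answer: -131/11 ≈ -11.909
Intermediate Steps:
X(j) = 1/11
4*((-6 + (12 - 1*(-9))) - 18) + X(9) = 4*((-6 + (12 - 1*(-9))) - 18) + 1/11 = 4*((-6 + (12 + 9)) - 18) + 1/11 = 4*((-6 + 21) - 18) + 1/11 = 4*(15 - 18) + 1/11 = 4*(-3) + 1/11 = -12 + 1/11 = -131/11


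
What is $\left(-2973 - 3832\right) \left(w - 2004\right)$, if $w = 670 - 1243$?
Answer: $17536485$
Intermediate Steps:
$w = -573$ ($w = 670 - 1243 = -573$)
$\left(-2973 - 3832\right) \left(w - 2004\right) = \left(-2973 - 3832\right) \left(-573 - 2004\right) = \left(-6805\right) \left(-2577\right) = 17536485$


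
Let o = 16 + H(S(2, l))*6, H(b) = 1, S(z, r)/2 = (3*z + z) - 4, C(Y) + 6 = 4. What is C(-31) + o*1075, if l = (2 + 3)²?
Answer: 23648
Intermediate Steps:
C(Y) = -2 (C(Y) = -6 + 4 = -2)
l = 25 (l = 5² = 25)
S(z, r) = -8 + 8*z (S(z, r) = 2*((3*z + z) - 4) = 2*(4*z - 4) = 2*(-4 + 4*z) = -8 + 8*z)
o = 22 (o = 16 + 1*6 = 16 + 6 = 22)
C(-31) + o*1075 = -2 + 22*1075 = -2 + 23650 = 23648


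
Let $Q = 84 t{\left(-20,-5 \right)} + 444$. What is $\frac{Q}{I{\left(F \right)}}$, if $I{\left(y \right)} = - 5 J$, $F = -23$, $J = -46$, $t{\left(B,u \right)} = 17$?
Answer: $\frac{936}{115} \approx 8.1391$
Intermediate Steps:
$I{\left(y \right)} = 230$ ($I{\left(y \right)} = \left(-5\right) \left(-46\right) = 230$)
$Q = 1872$ ($Q = 84 \cdot 17 + 444 = 1428 + 444 = 1872$)
$\frac{Q}{I{\left(F \right)}} = \frac{1872}{230} = 1872 \cdot \frac{1}{230} = \frac{936}{115}$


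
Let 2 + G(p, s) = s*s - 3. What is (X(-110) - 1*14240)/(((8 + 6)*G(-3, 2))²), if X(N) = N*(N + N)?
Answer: 2490/49 ≈ 50.816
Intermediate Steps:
X(N) = 2*N² (X(N) = N*(2*N) = 2*N²)
G(p, s) = -5 + s² (G(p, s) = -2 + (s*s - 3) = -2 + (s² - 3) = -2 + (-3 + s²) = -5 + s²)
(X(-110) - 1*14240)/(((8 + 6)*G(-3, 2))²) = (2*(-110)² - 1*14240)/(((8 + 6)*(-5 + 2²))²) = (2*12100 - 14240)/((14*(-5 + 4))²) = (24200 - 14240)/((14*(-1))²) = 9960/((-14)²) = 9960/196 = 9960*(1/196) = 2490/49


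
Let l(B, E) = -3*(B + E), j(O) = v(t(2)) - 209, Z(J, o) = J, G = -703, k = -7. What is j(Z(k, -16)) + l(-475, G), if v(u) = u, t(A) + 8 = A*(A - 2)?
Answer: 3317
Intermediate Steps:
t(A) = -8 + A*(-2 + A) (t(A) = -8 + A*(A - 2) = -8 + A*(-2 + A))
j(O) = -217 (j(O) = (-8 + 2² - 2*2) - 209 = (-8 + 4 - 4) - 209 = -8 - 209 = -217)
l(B, E) = -3*B - 3*E
j(Z(k, -16)) + l(-475, G) = -217 + (-3*(-475) - 3*(-703)) = -217 + (1425 + 2109) = -217 + 3534 = 3317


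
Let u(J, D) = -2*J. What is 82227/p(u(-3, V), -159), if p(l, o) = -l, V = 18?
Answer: -27409/2 ≈ -13705.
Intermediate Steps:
82227/p(u(-3, V), -159) = 82227/((-(-2)*(-3))) = 82227/((-1*6)) = 82227/(-6) = 82227*(-⅙) = -27409/2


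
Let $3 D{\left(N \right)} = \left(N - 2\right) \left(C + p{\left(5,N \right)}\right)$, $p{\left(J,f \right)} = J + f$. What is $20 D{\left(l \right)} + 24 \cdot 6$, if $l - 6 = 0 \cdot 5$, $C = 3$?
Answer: $\frac{1552}{3} \approx 517.33$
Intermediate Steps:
$l = 6$ ($l = 6 + 0 \cdot 5 = 6 + 0 = 6$)
$D{\left(N \right)} = \frac{\left(-2 + N\right) \left(8 + N\right)}{3}$ ($D{\left(N \right)} = \frac{\left(N - 2\right) \left(3 + \left(5 + N\right)\right)}{3} = \frac{\left(-2 + N\right) \left(8 + N\right)}{3}$)
$20 D{\left(l \right)} + 24 \cdot 6 = 20 \left(- \frac{16}{3} + \frac{1}{3} \cdot 6 + \frac{1}{3} \cdot 6 \left(5 + 6\right)\right) + 24 \cdot 6 = 20 \left(- \frac{16}{3} + 2 + \frac{1}{3} \cdot 6 \cdot 11\right) + 144 = 20 \left(- \frac{16}{3} + 2 + 22\right) + 144 = 20 \cdot \frac{56}{3} + 144 = \frac{1120}{3} + 144 = \frac{1552}{3}$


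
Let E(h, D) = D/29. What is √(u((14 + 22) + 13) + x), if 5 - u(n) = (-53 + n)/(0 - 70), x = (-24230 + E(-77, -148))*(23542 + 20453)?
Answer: I*√1098449972660495/1015 ≈ 32653.0*I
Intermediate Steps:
E(h, D) = D/29 (E(h, D) = D*(1/29) = D/29)
x = -30920477910/29 (x = (-24230 + (1/29)*(-148))*(23542 + 20453) = (-24230 - 148/29)*43995 = -702818/29*43995 = -30920477910/29 ≈ -1.0662e+9)
u(n) = 297/70 + n/70 (u(n) = 5 - (-53 + n)/(0 - 70) = 5 - (-53 + n)/(-70) = 5 - (-53 + n)*(-1)/70 = 5 - (53/70 - n/70) = 5 + (-53/70 + n/70) = 297/70 + n/70)
√(u((14 + 22) + 13) + x) = √((297/70 + ((14 + 22) + 13)/70) - 30920477910/29) = √((297/70 + (36 + 13)/70) - 30920477910/29) = √((297/70 + (1/70)*49) - 30920477910/29) = √((297/70 + 7/10) - 30920477910/29) = √(173/35 - 30920477910/29) = √(-1082216721833/1015) = I*√1098449972660495/1015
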